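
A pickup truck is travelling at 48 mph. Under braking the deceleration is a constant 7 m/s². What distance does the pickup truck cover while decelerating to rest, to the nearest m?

Braking distance ≈ 33 m

48 mph × 0.44704 = 21.4579 m/s.
Braking distance = v²/(2a) = 21.4579² / (2 × 7.000) = 460.441 / 14.000 = 32.889 m.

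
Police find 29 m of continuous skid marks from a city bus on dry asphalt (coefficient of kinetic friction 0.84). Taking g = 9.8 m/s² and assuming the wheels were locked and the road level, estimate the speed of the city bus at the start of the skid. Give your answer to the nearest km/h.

Deceleration a = μg = 0.84 × 9.8 = 8.232 m/s².
v = √(2a·d) = √(2 × 8.232 × 29) = √477.456 = 21.8508 m/s.
= 21.8508 × 3.6 = 78.663 km/h.

Initial speed ≈ 79 km/h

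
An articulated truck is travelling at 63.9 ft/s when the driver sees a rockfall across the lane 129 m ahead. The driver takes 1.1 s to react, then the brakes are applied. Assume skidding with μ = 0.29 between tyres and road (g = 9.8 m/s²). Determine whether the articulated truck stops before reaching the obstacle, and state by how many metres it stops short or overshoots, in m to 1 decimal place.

Yes — it stops 40.8 m short of the obstacle

63.9 ft/s × 0.3048 = 19.4767 m/s.
a = μg = 0.29 × 9.8 = 2.842 m/s².
Reaction distance = 19.4767 × 1.1 = 21.424 m.
Braking distance = v²/(2a) = 379.342 / 5.684 = 66.739 m.
Total stopping distance = 21.424 + 66.739 = 88.163 m, vs 129 m available — it stops with 129 − 88.163 = 40.837 m to spare.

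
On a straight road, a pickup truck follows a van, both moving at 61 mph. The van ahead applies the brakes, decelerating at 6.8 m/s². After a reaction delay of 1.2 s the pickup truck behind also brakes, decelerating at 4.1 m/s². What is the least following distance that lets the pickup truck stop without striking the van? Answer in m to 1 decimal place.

61 mph × 0.44704 = 27.2694 m/s.
Leader travels v²/(2a_L) = 743.620 / 13.600 = 54.678 m before stopping.
Follower covers v·t_r = 27.2694 × 1.2 = 32.723 m while reacting, then v²/(2a_F) = 743.620 / 8.200 = 90.685 m while braking, for a total of 32.723 + 90.685 = 123.408 m.
Since a_F ≤ a_L and the follower starts braking later, the follower is never slower than the leader, so the closest approach is when both have stopped.
Minimum gap = 123.408 − 54.678 = 68.730 m.

Minimum gap ≈ 68.7 m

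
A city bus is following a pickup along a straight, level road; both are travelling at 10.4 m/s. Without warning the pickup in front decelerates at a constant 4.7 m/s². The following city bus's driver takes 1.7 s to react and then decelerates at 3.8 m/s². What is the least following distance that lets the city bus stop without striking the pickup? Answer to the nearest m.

Minimum gap ≈ 20 m

Leader travels v²/(2a_L) = 108.160 / 9.400 = 11.506 m before stopping.
Follower covers v·t_r = 10.4000 × 1.7 = 17.680 m while reacting, then v²/(2a_F) = 108.160 / 7.600 = 14.232 m while braking, for a total of 17.680 + 14.232 = 31.912 m.
Since a_F ≤ a_L and the follower starts braking later, the follower is never slower than the leader, so the closest approach is when both have stopped.
Minimum gap = 31.912 − 11.506 = 20.406 m.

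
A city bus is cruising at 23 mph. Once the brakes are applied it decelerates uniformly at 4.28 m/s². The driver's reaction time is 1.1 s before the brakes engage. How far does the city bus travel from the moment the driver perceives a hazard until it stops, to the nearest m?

23 mph × 0.44704 = 10.2819 m/s.
Reaction distance = v·t_r = 10.2819 × 1.1 = 11.310 m.
Braking distance = v²/(2a) = 10.2819² / (2 × 4.280) = 105.717 / 8.560 = 12.350 m.
Total = 11.310 + 12.350 = 23.660 m.

Total stopping distance ≈ 24 m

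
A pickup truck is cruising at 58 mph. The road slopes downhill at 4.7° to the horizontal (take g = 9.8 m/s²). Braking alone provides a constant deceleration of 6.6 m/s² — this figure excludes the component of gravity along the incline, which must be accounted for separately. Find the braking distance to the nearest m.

Braking distance ≈ 58 m

58 mph × 0.44704 = 25.9283 m/s.
Gravity along the downhill slope reduces the braking deceleration: a_eff = 6.600 − 9.8·sin 4.7° = 6.600 − 0.803 = 5.797 m/s².
Braking distance = v²/(2a) = 25.9283² / (2 × 5.797) = 672.277 / 11.594 = 57.985 m.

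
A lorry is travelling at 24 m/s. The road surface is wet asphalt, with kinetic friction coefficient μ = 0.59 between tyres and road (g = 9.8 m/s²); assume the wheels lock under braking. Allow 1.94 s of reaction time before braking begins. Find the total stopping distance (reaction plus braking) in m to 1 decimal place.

Total stopping distance ≈ 96.4 m

a = μg = 0.59 × 9.8 = 5.782 m/s².
Reaction distance = v·t_r = 24.0000 × 1.94 = 46.560 m.
Braking distance = v²/(2a) = 24.0000² / (2 × 5.782) = 576.000 / 11.564 = 49.810 m.
Total = 46.560 + 49.810 = 96.370 m.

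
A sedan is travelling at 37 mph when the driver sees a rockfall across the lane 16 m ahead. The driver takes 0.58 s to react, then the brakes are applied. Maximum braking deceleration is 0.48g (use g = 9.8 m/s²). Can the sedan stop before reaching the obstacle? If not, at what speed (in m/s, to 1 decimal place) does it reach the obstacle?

No — it strikes the obstacle at 14.6 m/s

37 mph × 0.44704 = 16.5405 m/s.
a = 0.48 × 9.8 = 4.704 m/s².
Reaction distance = 16.5405 × 0.58 = 9.593 m.
Braking distance needed to stop: v²/(2a) = 273.588 / 9.408 = 29.080 m, so total needed = 9.593 + 29.080 = 38.673 m > 16 m — it cannot stop.
Distance remaining when braking begins: 16 − 9.593 = 6.407 m.
v² = v₀² − 2a·d = 273.588 − 2 × 4.704 × 6.407 = 213.311 m²/s².
v = √213.311 = 14.605 m/s.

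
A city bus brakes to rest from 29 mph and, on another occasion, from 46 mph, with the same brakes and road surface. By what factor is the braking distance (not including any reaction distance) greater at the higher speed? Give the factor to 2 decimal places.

Braking distance d = v²/(2a), so with a fixed, d ∝ v².
Factor = (46/29)² = 1.5862² = 2.5160.

Factor ≈ 2.52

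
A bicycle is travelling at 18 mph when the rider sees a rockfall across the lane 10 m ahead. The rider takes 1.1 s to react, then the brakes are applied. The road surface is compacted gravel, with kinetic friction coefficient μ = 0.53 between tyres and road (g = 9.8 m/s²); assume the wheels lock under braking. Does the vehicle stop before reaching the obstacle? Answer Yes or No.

18 mph × 0.44704 = 8.0467 m/s.
a = μg = 0.53 × 9.8 = 5.194 m/s².
Reaction distance = 8.0467 × 1.1 = 8.851 m.
Braking distance = v²/(2a) = 64.749 / 10.388 = 6.233 m.
Total stopping distance = 8.851 + 6.233 = 15.084 m, vs 10 m available — it cannot stop in time and overshoots by 15.084 − 10 = 5.084 m.

No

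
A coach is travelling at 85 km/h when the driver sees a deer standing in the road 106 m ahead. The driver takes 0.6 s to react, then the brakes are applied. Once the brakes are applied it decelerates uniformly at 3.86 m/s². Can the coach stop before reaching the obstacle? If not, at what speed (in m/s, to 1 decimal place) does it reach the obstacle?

85 km/h ÷ 3.6 = 23.6111 m/s.
Reaction distance = 23.6111 × 0.6 = 14.167 m.
Braking distance = v²/(2a) = 557.484 / 7.720 = 72.213 m.
Total stopping distance = 14.167 + 72.213 = 86.380 m, vs 106 m available — it stops with 106 − 86.380 = 19.620 m to spare.

Yes — it stops about 19.6 m short of the obstacle, so it never reaches it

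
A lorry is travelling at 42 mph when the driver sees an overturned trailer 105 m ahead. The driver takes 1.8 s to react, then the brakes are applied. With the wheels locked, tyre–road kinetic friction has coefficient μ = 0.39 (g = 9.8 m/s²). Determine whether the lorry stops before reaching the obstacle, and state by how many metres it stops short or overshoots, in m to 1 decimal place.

42 mph × 0.44704 = 18.7757 m/s.
a = μg = 0.39 × 9.8 = 3.822 m/s².
Reaction distance = 18.7757 × 1.8 = 33.796 m.
Braking distance = v²/(2a) = 352.527 / 7.644 = 46.118 m.
Total stopping distance = 33.796 + 46.118 = 79.914 m, vs 105 m available — it stops with 105 − 79.914 = 25.086 m to spare.

Yes — it stops 25.1 m short of the obstacle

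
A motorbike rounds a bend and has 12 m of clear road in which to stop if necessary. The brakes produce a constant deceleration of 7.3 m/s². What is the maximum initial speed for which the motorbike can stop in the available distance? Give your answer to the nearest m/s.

v²/(2a) = d ⇒ v = √(2 × 7.300 × 12) = √175.20 = 13.2363 m/s.

Maximum speed ≈ 13 m/s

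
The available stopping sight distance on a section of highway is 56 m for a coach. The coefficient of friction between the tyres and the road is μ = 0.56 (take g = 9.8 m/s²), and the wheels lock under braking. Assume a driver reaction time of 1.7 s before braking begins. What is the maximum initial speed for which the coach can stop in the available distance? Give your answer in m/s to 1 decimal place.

a = μg = 0.56 × 9.8 = 5.488 m/s².
Stopping distance: v·t_r + v²/(2a) = 56 with t_r = 1.7 s and a = 5.488 m/s².
So v² + 18.659 v − 614.66 = 0.
Positive root: v = −a·t_r + √((a·t_r)² + 2a·d) = −9.330 + √(87.049 + 614.66) = 17.1598 m/s.

Maximum speed ≈ 17.2 m/s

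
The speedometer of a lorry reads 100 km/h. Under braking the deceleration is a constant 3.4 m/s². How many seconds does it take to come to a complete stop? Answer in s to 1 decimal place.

Braking time ≈ 8.2 s

100 km/h ÷ 3.6 = 27.7778 m/s.
Braking time = v/a = 27.7778 / 3.400 = 8.170 s.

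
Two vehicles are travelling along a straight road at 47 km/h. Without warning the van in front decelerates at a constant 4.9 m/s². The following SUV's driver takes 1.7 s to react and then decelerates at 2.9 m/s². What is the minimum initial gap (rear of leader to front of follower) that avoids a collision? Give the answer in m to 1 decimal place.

47 km/h ÷ 3.6 = 13.0556 m/s.
Leader travels v²/(2a_L) = 170.449 / 9.800 = 17.393 m before stopping.
Follower covers v·t_r = 13.0556 × 1.7 = 22.195 m while reacting, then v²/(2a_F) = 170.449 / 5.800 = 29.388 m while braking, for a total of 22.195 + 29.388 = 51.583 m.
Since a_F ≤ a_L and the follower starts braking later, the follower is never slower than the leader, so the closest approach is when both have stopped.
Minimum gap = 51.583 − 17.393 = 34.190 m.

Minimum gap ≈ 34.2 m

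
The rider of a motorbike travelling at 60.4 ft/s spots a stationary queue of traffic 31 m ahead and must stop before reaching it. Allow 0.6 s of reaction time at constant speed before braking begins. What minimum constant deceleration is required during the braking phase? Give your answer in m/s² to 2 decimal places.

60.4 ft/s × 0.3048 = 18.4099 m/s.
Distance covered during reaction = 18.4099 × 0.6 = 11.046 m.
Distance available for braking: 31 − 11.046 = 19.954 m.
v² = 2a·d ⇒ a = v²/(2d) = 18.4099² / (2 × 19.954) = 338.924 / 39.908 = 8.4926 m/s².

Required deceleration ≈ 8.49 m/s²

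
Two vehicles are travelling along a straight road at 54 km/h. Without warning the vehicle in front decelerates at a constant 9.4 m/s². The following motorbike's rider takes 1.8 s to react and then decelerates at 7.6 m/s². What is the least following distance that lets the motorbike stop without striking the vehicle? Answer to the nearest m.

Minimum gap ≈ 30 m

54 km/h ÷ 3.6 = 15.0000 m/s.
Leader travels v²/(2a_L) = 225.000 / 18.800 = 11.968 m before stopping.
Follower covers v·t_r = 15.0000 × 1.8 = 27.000 m while reacting, then v²/(2a_F) = 225.000 / 15.200 = 14.803 m while braking, for a total of 27.000 + 14.803 = 41.803 m.
Since a_F ≤ a_L and the follower starts braking later, the follower is never slower than the leader, so the closest approach is when both have stopped.
Minimum gap = 41.803 − 11.968 = 29.835 m.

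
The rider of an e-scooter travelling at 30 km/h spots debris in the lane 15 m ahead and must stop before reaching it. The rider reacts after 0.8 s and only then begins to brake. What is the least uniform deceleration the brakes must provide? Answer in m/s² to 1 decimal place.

30 km/h ÷ 3.6 = 8.3333 m/s.
Distance covered during reaction = 8.3333 × 0.8 = 6.667 m.
Distance available for braking: 15 − 6.667 = 8.333 m.
v² = 2a·d ⇒ a = v²/(2d) = 8.3333² / (2 × 8.333) = 69.444 / 16.666 = 4.1668 m/s².

Required deceleration ≈ 4.2 m/s²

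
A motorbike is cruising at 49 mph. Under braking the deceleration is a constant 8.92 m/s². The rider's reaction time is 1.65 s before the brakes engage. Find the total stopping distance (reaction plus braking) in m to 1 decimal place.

49 mph × 0.44704 = 21.9050 m/s.
Reaction distance = v·t_r = 21.9050 × 1.65 = 36.143 m.
Braking distance = v²/(2a) = 21.9050² / (2 × 8.920) = 479.829 / 17.840 = 26.896 m.
Total = 36.143 + 26.896 = 63.039 m.

Total stopping distance ≈ 63.0 m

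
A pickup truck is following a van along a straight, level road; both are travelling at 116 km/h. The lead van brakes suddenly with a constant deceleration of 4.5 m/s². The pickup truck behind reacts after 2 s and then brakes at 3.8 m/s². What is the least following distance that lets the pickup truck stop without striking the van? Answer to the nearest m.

Minimum gap ≈ 86 m

116 km/h ÷ 3.6 = 32.2222 m/s.
Leader travels v²/(2a_L) = 1038.270 / 9.000 = 115.363 m before stopping.
Follower covers v·t_r = 32.2222 × 2 = 64.444 m while reacting, then v²/(2a_F) = 1038.270 / 7.600 = 136.614 m while braking, for a total of 64.444 + 136.614 = 201.058 m.
Since a_F ≤ a_L and the follower starts braking later, the follower is never slower than the leader, so the closest approach is when both have stopped.
Minimum gap = 201.058 − 115.363 = 85.695 m.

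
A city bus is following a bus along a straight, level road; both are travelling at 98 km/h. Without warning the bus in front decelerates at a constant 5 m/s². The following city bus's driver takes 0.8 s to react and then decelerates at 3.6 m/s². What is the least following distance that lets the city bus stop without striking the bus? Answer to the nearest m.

Minimum gap ≈ 51 m

98 km/h ÷ 3.6 = 27.2222 m/s.
Leader travels v²/(2a_L) = 741.048 / 10.000 = 74.105 m before stopping.
Follower covers v·t_r = 27.2222 × 0.8 = 21.778 m while reacting, then v²/(2a_F) = 741.048 / 7.200 = 102.923 m while braking, for a total of 21.778 + 102.923 = 124.701 m.
Since a_F ≤ a_L and the follower starts braking later, the follower is never slower than the leader, so the closest approach is when both have stopped.
Minimum gap = 124.701 − 74.105 = 50.596 m.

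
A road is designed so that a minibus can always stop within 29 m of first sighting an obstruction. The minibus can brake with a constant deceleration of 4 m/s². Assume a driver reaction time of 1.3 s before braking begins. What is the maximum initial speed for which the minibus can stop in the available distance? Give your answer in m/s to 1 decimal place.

Maximum speed ≈ 10.9 m/s

Stopping distance: v·t_r + v²/(2a) = 29 with t_r = 1.3 s and a = 4.000 m/s².
So v² + 10.400 v − 232.00 = 0.
Positive root: v = −a·t_r + √((a·t_r)² + 2a·d) = −5.200 + √(27.040 + 232.00) = 10.8947 m/s.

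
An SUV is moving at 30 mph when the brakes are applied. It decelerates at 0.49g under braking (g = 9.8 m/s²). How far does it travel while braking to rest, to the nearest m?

Braking distance ≈ 19 m

30 mph × 0.44704 = 13.4112 m/s.
a = 0.49 × 9.8 = 4.802 m/s².
Braking distance = v²/(2a) = 13.4112² / (2 × 4.802) = 179.860 / 9.604 = 18.728 m.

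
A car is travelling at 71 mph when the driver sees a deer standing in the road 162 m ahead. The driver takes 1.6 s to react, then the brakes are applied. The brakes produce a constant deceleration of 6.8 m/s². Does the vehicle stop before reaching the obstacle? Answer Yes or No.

Yes

71 mph × 0.44704 = 31.7398 m/s.
Reaction distance = 31.7398 × 1.6 = 50.784 m.
Braking distance = v²/(2a) = 1007.415 / 13.600 = 74.075 m.
Total stopping distance = 50.784 + 74.075 = 124.859 m, vs 162 m available — it stops with 162 − 124.859 = 37.141 m to spare.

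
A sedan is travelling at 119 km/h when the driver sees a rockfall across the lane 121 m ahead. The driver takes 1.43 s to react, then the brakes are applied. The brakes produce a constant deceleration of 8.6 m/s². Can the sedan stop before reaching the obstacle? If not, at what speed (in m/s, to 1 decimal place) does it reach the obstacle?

119 km/h ÷ 3.6 = 33.0556 m/s.
Reaction distance = 33.0556 × 1.43 = 47.270 m.
Braking distance = v²/(2a) = 1092.673 / 17.200 = 63.528 m.
Total stopping distance = 47.270 + 63.528 = 110.798 m, vs 121 m available — it stops with 121 − 110.798 = 10.202 m to spare.

Yes — it stops about 10.2 m short of the obstacle, so it never reaches it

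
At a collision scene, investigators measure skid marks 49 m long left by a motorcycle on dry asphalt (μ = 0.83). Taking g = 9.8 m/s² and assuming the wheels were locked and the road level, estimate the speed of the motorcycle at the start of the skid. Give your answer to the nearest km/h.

Deceleration a = μg = 0.83 × 9.8 = 8.134 m/s².
v = √(2a·d) = √(2 × 8.134 × 49) = √797.132 = 28.2335 m/s.
= 28.2335 × 3.6 = 101.641 km/h.

Initial speed ≈ 102 km/h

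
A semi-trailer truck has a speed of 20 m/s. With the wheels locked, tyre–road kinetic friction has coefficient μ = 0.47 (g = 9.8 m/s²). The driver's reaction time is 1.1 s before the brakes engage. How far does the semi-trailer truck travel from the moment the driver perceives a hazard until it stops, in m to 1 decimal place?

a = μg = 0.47 × 9.8 = 4.606 m/s².
Reaction distance = v·t_r = 20.0000 × 1.1 = 22.000 m.
Braking distance = v²/(2a) = 20.0000² / (2 × 4.606) = 400.000 / 9.212 = 43.422 m.
Total = 22.000 + 43.422 = 65.422 m.

Total stopping distance ≈ 65.4 m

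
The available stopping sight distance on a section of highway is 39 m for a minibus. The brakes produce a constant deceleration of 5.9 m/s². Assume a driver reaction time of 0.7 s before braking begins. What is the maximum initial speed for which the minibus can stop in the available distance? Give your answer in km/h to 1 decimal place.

Maximum speed ≈ 63.8 km/h

Stopping distance: v·t_r + v²/(2a) = 39 with t_r = 0.7 s and a = 5.900 m/s².
So v² + 8.260 v − 460.20 = 0.
Positive root: v = −a·t_r + √((a·t_r)² + 2a·d) = −4.130 + √(17.057 + 460.20) = 17.7162 m/s.
17.7162 m/s × 3.6 = 63.778 km/h.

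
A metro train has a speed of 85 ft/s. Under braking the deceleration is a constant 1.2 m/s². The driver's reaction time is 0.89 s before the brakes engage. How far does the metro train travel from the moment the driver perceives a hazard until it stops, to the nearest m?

Total stopping distance ≈ 303 m

85 ft/s × 0.3048 = 25.9080 m/s.
Reaction distance = v·t_r = 25.9080 × 0.89 = 23.058 m.
Braking distance = v²/(2a) = 25.9080² / (2 × 1.200) = 671.224 / 2.400 = 279.677 m.
Total = 23.058 + 279.677 = 302.735 m.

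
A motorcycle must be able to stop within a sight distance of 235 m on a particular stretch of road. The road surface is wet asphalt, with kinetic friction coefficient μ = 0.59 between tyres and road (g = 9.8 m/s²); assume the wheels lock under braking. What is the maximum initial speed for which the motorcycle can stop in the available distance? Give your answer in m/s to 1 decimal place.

Maximum speed ≈ 52.1 m/s

a = μg = 0.59 × 9.8 = 5.782 m/s².
v²/(2a) = d ⇒ v = √(2 × 5.782 × 235) = √2717.54 = 52.1300 m/s.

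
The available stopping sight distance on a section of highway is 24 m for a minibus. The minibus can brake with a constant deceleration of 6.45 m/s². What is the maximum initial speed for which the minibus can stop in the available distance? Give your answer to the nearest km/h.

Maximum speed ≈ 63 km/h

v²/(2a) = d ⇒ v = √(2 × 6.450 × 24) = √309.60 = 17.5955 m/s.
17.5955 m/s × 3.6 = 63.344 km/h.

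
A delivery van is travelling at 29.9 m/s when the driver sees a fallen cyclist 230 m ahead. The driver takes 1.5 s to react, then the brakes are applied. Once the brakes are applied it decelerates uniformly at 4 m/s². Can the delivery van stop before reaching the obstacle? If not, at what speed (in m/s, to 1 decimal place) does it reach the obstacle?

Yes — it stops about 73.4 m short of the obstacle, so it never reaches it

Reaction distance = 29.9000 × 1.5 = 44.850 m.
Braking distance = v²/(2a) = 894.010 / 8.000 = 111.751 m.
Total stopping distance = 44.850 + 111.751 = 156.601 m, vs 230 m available — it stops with 230 − 156.601 = 73.399 m to spare.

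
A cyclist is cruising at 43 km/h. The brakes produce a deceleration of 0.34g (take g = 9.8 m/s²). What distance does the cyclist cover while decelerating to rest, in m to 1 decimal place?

43 km/h ÷ 3.6 = 11.9444 m/s.
a = 0.34 × 9.8 = 3.332 m/s².
Braking distance = v²/(2a) = 11.9444² / (2 × 3.332) = 142.669 / 6.664 = 21.409 m.

Braking distance ≈ 21.4 m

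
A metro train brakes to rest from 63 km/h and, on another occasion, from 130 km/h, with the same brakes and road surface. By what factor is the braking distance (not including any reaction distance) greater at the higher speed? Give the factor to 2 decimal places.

Braking distance d = v²/(2a), so with a fixed, d ∝ v².
Factor = (130/63)² = 2.0635² = 4.2580.

Factor ≈ 4.26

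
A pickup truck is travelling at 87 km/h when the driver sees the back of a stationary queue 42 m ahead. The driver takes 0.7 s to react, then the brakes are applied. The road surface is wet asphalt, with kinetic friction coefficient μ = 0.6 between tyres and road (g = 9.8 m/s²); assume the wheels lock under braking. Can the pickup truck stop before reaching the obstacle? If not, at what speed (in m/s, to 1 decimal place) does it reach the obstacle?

No — it strikes the obstacle at 17.0 m/s

87 km/h ÷ 3.6 = 24.1667 m/s.
a = μg = 0.6 × 9.8 = 5.880 m/s².
Reaction distance = 24.1667 × 0.7 = 16.917 m.
Braking distance needed to stop: v²/(2a) = 584.029 / 11.760 = 49.662 m, so total needed = 16.917 + 49.662 = 66.579 m > 42 m — it cannot stop.
Distance remaining when braking begins: 42 − 16.917 = 25.083 m.
v² = v₀² − 2a·d = 584.029 − 2 × 5.880 × 25.083 = 289.053 m²/s².
v = √289.053 = 17.002 m/s.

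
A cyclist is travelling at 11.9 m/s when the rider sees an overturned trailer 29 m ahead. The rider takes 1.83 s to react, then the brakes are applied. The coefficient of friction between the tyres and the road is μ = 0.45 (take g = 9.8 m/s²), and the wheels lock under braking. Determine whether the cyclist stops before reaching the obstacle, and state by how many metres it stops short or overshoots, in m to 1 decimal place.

a = μg = 0.45 × 9.8 = 4.410 m/s².
Reaction distance = 11.9000 × 1.83 = 21.777 m.
Braking distance = v²/(2a) = 141.610 / 8.820 = 16.056 m.
Total stopping distance = 21.777 + 16.056 = 37.833 m, vs 29 m available — it cannot stop in time and overshoots by 37.833 − 29 = 8.833 m.

No — it overshoots by 8.8 m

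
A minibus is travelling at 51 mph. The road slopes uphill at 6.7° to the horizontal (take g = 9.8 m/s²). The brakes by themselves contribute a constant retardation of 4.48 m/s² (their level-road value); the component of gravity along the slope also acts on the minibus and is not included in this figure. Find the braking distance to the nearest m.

Braking distance ≈ 46 m

51 mph × 0.44704 = 22.7990 m/s.
Gravity along the uphill slope adds to the braking deceleration: a_eff = 4.480 + 9.8·sin 6.7° = 4.480 + 1.143 = 5.623 m/s².
Braking distance = v²/(2a) = 22.7990² / (2 × 5.623) = 519.794 / 11.246 = 46.220 m.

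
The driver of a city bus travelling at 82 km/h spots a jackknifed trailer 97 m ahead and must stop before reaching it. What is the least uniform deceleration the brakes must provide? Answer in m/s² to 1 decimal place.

82 km/h ÷ 3.6 = 22.7778 m/s.
v² = 2a·d ⇒ a = v²/(2d) = 22.7778² / (2 × 97.000) = 518.828 / 194.000 = 2.6744 m/s².

Required deceleration ≈ 2.7 m/s²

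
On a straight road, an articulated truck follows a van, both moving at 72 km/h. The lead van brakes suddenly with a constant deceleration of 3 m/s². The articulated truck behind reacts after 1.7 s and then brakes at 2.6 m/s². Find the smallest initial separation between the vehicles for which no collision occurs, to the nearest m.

72 km/h ÷ 3.6 = 20.0000 m/s.
Leader travels v²/(2a_L) = 400.000 / 6.000 = 66.667 m before stopping.
Follower covers v·t_r = 20.0000 × 1.7 = 34.000 m while reacting, then v²/(2a_F) = 400.000 / 5.200 = 76.923 m while braking, for a total of 34.000 + 76.923 = 110.923 m.
Since a_F ≤ a_L and the follower starts braking later, the follower is never slower than the leader, so the closest approach is when both have stopped.
Minimum gap = 110.923 − 66.667 = 44.256 m.

Minimum gap ≈ 44 m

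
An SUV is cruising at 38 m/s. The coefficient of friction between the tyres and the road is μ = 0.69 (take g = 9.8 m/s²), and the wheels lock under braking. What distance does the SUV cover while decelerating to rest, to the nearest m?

Braking distance ≈ 107 m

a = μg = 0.69 × 9.8 = 6.762 m/s².
Braking distance = v²/(2a) = 38.0000² / (2 × 6.762) = 1444.000 / 13.524 = 106.773 m.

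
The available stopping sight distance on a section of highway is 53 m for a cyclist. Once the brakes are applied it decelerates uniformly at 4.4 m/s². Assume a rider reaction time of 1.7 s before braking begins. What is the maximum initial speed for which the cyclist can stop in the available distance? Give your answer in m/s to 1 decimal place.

Stopping distance: v·t_r + v²/(2a) = 53 with t_r = 1.7 s and a = 4.400 m/s².
So v² + 14.960 v − 466.40 = 0.
Positive root: v = −a·t_r + √((a·t_r)² + 2a·d) = −7.480 + √(55.950 + 466.40) = 15.3750 m/s.

Maximum speed ≈ 15.4 m/s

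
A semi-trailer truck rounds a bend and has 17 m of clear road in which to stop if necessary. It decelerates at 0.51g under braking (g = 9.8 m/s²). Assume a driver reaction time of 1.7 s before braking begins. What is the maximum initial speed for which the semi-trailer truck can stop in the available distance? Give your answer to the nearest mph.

a = 0.51 × 9.8 = 4.998 m/s².
Stopping distance: v·t_r + v²/(2a) = 17 with t_r = 1.7 s and a = 4.998 m/s².
So v² + 16.993 v − 169.93 = 0.
Positive root: v = −a·t_r + √((a·t_r)² + 2a·d) = −8.497 + √(72.199 + 169.93) = 7.0635 m/s.
7.0635 m/s ÷ 0.44704 = 15.801 mph.

Maximum speed ≈ 16 mph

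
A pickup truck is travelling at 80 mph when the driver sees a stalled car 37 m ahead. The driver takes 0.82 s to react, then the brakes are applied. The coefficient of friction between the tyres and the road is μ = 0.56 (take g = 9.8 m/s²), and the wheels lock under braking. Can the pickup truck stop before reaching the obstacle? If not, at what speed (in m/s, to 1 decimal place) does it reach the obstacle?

80 mph × 0.44704 = 35.7632 m/s.
a = μg = 0.56 × 9.8 = 5.488 m/s².
Reaction distance = 35.7632 × 0.82 = 29.326 m.
Braking distance needed to stop: v²/(2a) = 1279.006 / 10.976 = 116.528 m, so total needed = 29.326 + 116.528 = 145.854 m > 37 m — it cannot stop.
Distance remaining when braking begins: 37 − 29.326 = 7.674 m.
v² = v₀² − 2a·d = 1279.006 − 2 × 5.488 × 7.674 = 1194.776 m²/s².
v = √1194.776 = 34.566 m/s.

No — it strikes the obstacle at 34.6 m/s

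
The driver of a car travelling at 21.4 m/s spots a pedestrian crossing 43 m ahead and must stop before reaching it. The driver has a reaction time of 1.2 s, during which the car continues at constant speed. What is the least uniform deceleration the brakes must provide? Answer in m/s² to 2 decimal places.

Required deceleration ≈ 13.22 m/s²

Distance covered during reaction = 21.4000 × 1.2 = 25.680 m.
Distance available for braking: 43 − 25.680 = 17.320 m.
v² = 2a·d ⇒ a = v²/(2d) = 21.4000² / (2 × 17.320) = 457.960 / 34.640 = 13.2206 m/s².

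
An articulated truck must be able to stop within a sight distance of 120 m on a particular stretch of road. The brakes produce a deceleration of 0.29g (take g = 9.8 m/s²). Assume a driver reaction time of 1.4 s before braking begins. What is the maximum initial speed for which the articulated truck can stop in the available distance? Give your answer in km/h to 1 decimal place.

Maximum speed ≈ 80.8 km/h

a = 0.29 × 9.8 = 2.842 m/s².
Stopping distance: v·t_r + v²/(2a) = 120 with t_r = 1.4 s and a = 2.842 m/s².
So v² + 7.958 v − 682.08 = 0.
Positive root: v = −a·t_r + √((a·t_r)² + 2a·d) = −3.979 + √(15.832 + 682.08) = 22.4390 m/s.
22.4390 m/s × 3.6 = 80.780 km/h.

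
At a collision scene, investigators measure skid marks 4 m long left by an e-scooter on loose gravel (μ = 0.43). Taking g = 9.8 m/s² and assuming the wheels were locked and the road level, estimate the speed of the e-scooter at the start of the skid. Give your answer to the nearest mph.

Initial speed ≈ 13 mph

Deceleration a = μg = 0.43 × 9.8 = 4.214 m/s².
v = √(2a·d) = √(2 × 4.214 × 4) = √33.712 = 5.8062 m/s.
= 5.8062 ÷ 0.44704 = 12.988 mph.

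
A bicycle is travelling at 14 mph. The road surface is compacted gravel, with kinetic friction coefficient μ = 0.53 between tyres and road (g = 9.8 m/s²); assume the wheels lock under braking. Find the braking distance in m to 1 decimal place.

14 mph × 0.44704 = 6.2586 m/s.
a = μg = 0.53 × 9.8 = 5.194 m/s².
Braking distance = v²/(2a) = 6.2586² / (2 × 5.194) = 39.170 / 10.388 = 3.771 m.

Braking distance ≈ 3.8 m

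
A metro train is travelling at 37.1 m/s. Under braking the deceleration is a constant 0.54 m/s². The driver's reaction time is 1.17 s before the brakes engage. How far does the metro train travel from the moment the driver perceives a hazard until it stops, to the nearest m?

Reaction distance = v·t_r = 37.1000 × 1.17 = 43.407 m.
Braking distance = v²/(2a) = 37.1000² / (2 × 0.540) = 1376.410 / 1.080 = 1274.454 m.
Total = 43.407 + 1274.454 = 1317.861 m.

Total stopping distance ≈ 1318 m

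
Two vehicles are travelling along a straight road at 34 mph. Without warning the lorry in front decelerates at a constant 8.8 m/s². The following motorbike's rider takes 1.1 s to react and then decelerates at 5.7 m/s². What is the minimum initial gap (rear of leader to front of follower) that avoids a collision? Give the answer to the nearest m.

34 mph × 0.44704 = 15.1994 m/s.
Leader travels v²/(2a_L) = 231.022 / 17.600 = 13.126 m before stopping.
Follower covers v·t_r = 15.1994 × 1.1 = 16.719 m while reacting, then v²/(2a_F) = 231.022 / 11.400 = 20.265 m while braking, for a total of 16.719 + 20.265 = 36.984 m.
Since a_F ≤ a_L and the follower starts braking later, the follower is never slower than the leader, so the closest approach is when both have stopped.
Minimum gap = 36.984 − 13.126 = 23.858 m.

Minimum gap ≈ 24 m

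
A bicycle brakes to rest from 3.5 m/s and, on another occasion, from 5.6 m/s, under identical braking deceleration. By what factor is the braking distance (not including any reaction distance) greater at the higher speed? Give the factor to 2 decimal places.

Factor ≈ 2.56

Braking distance d = v²/(2a), so with a fixed, d ∝ v².
Factor = (5.6/3.5)² = 1.6000² = 2.5600.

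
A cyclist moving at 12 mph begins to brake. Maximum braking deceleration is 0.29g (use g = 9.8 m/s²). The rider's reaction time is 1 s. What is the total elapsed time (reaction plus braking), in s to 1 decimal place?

12 mph × 0.44704 = 5.3645 m/s.
a = 0.29 × 9.8 = 2.842 m/s².
Braking time = v/a = 5.3645 / 2.842 = 1.888 s.
Total = 1 + 1.888 = 2.888 s.

Total time ≈ 2.9 s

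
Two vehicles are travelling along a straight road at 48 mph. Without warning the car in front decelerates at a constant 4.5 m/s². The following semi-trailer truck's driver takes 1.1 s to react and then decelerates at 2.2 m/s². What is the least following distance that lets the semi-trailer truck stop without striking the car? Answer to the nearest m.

Minimum gap ≈ 77 m

48 mph × 0.44704 = 21.4579 m/s.
Leader travels v²/(2a_L) = 460.441 / 9.000 = 51.160 m before stopping.
Follower covers v·t_r = 21.4579 × 1.1 = 23.604 m while reacting, then v²/(2a_F) = 460.441 / 4.400 = 104.646 m while braking, for a total of 23.604 + 104.646 = 128.250 m.
Since a_F ≤ a_L and the follower starts braking later, the follower is never slower than the leader, so the closest approach is when both have stopped.
Minimum gap = 128.250 − 51.160 = 77.090 m.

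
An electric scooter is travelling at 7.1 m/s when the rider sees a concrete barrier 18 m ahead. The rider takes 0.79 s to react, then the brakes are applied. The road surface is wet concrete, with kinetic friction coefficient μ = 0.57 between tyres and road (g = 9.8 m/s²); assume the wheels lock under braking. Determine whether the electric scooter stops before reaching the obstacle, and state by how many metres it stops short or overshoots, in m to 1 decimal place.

a = μg = 0.57 × 9.8 = 5.586 m/s².
Reaction distance = 7.1000 × 0.79 = 5.609 m.
Braking distance = v²/(2a) = 50.410 / 11.172 = 4.512 m.
Total stopping distance = 5.609 + 4.512 = 10.121 m, vs 18 m available — it stops with 18 − 10.121 = 7.879 m to spare.

Yes — it stops 7.9 m short of the obstacle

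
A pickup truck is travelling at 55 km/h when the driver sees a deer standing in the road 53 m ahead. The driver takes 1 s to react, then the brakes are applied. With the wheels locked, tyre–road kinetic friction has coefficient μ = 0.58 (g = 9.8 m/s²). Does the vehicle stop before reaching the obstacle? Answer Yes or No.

55 km/h ÷ 3.6 = 15.2778 m/s.
a = μg = 0.58 × 9.8 = 5.684 m/s².
Reaction distance = 15.2778 × 1 = 15.278 m.
Braking distance = v²/(2a) = 233.411 / 11.368 = 20.532 m.
Total stopping distance = 15.278 + 20.532 = 35.810 m, vs 53 m available — it stops with 53 − 35.810 = 17.190 m to spare.

Yes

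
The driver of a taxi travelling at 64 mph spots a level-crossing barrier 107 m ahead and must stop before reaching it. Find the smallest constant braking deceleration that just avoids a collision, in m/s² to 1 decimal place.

Required deceleration ≈ 3.8 m/s²

64 mph × 0.44704 = 28.6106 m/s.
v² = 2a·d ⇒ a = v²/(2d) = 28.6106² / (2 × 107.000) = 818.566 / 214.000 = 3.8251 m/s².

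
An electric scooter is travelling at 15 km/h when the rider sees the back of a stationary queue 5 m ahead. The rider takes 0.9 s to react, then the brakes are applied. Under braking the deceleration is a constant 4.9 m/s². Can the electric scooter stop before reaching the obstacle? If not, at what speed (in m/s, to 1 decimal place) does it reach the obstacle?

No — it strikes the obstacle at 2.3 m/s

15 km/h ÷ 3.6 = 4.1667 m/s.
Reaction distance = 4.1667 × 0.9 = 3.750 m.
Braking distance needed to stop: v²/(2a) = 17.361 / 9.800 = 1.772 m, so total needed = 3.750 + 1.772 = 5.522 m > 5 m — it cannot stop.
Distance remaining when braking begins: 5 − 3.750 = 1.250 m.
v² = v₀² − 2a·d = 17.361 − 2 × 4.900 × 1.250 = 5.111 m²/s².
v = √5.111 = 2.261 m/s.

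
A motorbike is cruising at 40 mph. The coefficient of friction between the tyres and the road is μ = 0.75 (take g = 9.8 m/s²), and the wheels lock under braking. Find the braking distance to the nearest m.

Braking distance ≈ 22 m

40 mph × 0.44704 = 17.8816 m/s.
a = μg = 0.75 × 9.8 = 7.350 m/s².
Braking distance = v²/(2a) = 17.8816² / (2 × 7.350) = 319.752 / 14.700 = 21.752 m.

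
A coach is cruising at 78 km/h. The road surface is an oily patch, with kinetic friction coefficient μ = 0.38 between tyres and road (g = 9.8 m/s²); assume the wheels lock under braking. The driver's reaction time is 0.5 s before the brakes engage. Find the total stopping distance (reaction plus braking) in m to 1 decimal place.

78 km/h ÷ 3.6 = 21.6667 m/s.
a = μg = 0.38 × 9.8 = 3.724 m/s².
Reaction distance = v·t_r = 21.6667 × 0.5 = 10.833 m.
Braking distance = v²/(2a) = 21.6667² / (2 × 3.724) = 469.446 / 7.448 = 63.030 m.
Total = 10.833 + 63.030 = 73.863 m.

Total stopping distance ≈ 73.9 m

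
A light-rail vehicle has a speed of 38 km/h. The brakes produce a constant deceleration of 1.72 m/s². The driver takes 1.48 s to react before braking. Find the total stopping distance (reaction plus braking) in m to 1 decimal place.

38 km/h ÷ 3.6 = 10.5556 m/s.
Reaction distance = v·t_r = 10.5556 × 1.48 = 15.622 m.
Braking distance = v²/(2a) = 10.5556² / (2 × 1.720) = 111.421 / 3.440 = 32.390 m.
Total = 15.622 + 32.390 = 48.012 m.

Total stopping distance ≈ 48.0 m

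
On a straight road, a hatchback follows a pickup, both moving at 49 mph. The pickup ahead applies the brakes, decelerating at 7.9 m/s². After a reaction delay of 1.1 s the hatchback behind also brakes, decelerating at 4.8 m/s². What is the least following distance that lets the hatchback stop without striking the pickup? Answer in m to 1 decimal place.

49 mph × 0.44704 = 21.9050 m/s.
Leader travels v²/(2a_L) = 479.829 / 15.800 = 30.369 m before stopping.
Follower covers v·t_r = 21.9050 × 1.1 = 24.096 m while reacting, then v²/(2a_F) = 479.829 / 9.600 = 49.982 m while braking, for a total of 24.096 + 49.982 = 74.078 m.
Since a_F ≤ a_L and the follower starts braking later, the follower is never slower than the leader, so the closest approach is when both have stopped.
Minimum gap = 74.078 − 30.369 = 43.709 m.

Minimum gap ≈ 43.7 m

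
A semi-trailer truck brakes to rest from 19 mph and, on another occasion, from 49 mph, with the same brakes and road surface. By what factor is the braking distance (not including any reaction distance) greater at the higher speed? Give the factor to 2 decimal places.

Factor ≈ 6.65

Braking distance d = v²/(2a), so with a fixed, d ∝ v².
Factor = (49/19)² = 2.5789² = 6.6507.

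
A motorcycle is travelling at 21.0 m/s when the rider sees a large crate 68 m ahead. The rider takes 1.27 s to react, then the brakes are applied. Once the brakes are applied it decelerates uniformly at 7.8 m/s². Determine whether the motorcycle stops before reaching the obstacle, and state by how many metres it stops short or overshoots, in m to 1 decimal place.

Yes — it stops 13.1 m short of the obstacle

Reaction distance = 21.0000 × 1.27 = 26.670 m.
Braking distance = v²/(2a) = 441.000 / 15.600 = 28.269 m.
Total stopping distance = 26.670 + 28.269 = 54.939 m, vs 68 m available — it stops with 68 − 54.939 = 13.061 m to spare.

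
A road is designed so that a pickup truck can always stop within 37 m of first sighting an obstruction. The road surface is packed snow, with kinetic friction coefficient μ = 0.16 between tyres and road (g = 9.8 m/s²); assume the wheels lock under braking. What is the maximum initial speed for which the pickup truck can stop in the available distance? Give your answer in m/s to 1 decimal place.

a = μg = 0.16 × 9.8 = 1.568 m/s².
v²/(2a) = d ⇒ v = √(2 × 1.568 × 37) = √116.03 = 10.7717 m/s.

Maximum speed ≈ 10.8 m/s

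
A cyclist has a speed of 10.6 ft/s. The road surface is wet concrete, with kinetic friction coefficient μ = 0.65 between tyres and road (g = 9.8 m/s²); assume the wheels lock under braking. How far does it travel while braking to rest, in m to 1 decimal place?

Braking distance ≈ 0.8 m

10.6 ft/s × 0.3048 = 3.2309 m/s.
a = μg = 0.65 × 9.8 = 6.370 m/s².
Braking distance = v²/(2a) = 3.2309² / (2 × 6.370) = 10.439 / 12.740 = 0.819 m.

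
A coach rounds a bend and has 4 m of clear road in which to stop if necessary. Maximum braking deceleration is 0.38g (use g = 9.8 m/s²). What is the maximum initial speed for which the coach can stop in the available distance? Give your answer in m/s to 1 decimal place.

a = 0.38 × 9.8 = 3.724 m/s².
v²/(2a) = d ⇒ v = √(2 × 3.724 × 4) = √29.79 = 5.4580 m/s.

Maximum speed ≈ 5.5 m/s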